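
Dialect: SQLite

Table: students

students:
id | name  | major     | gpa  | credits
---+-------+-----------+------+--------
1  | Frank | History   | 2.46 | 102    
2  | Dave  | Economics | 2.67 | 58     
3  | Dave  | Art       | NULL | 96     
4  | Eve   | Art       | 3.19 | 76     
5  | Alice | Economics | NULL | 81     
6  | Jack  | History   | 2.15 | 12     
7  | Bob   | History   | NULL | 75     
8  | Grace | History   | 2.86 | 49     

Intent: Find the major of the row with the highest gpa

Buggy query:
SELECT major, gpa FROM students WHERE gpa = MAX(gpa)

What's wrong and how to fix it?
Bug: MAX(gpa) is an aggregate and cannot be used directly in WHERE

Fix: Use a subquery: WHERE gpa = (SELECT MAX(gpa) FROM students)

Corrected query:
SELECT major, gpa FROM students WHERE gpa = (SELECT MAX(gpa) FROM students)

Result:
major | gpa 
------+-----
Art   | 3.19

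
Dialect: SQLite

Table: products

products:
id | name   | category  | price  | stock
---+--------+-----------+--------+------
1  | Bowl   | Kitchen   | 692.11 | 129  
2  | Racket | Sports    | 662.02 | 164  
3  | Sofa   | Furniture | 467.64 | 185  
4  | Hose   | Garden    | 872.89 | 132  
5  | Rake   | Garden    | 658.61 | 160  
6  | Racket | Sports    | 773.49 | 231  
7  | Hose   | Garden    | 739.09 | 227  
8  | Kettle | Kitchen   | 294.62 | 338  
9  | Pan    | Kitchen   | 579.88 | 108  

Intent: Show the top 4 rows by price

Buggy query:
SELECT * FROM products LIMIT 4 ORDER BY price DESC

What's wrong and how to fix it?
Bug: LIMIT must come after ORDER BY

Fix: Swap the clauses: ORDER BY first, then LIMIT

Corrected query:
SELECT * FROM products ORDER BY price DESC LIMIT 4

Result:
id | name   | category | price  | stock
---+--------+----------+--------+------
4  | Hose   | Garden   | 872.89 | 132  
6  | Racket | Sports   | 773.49 | 231  
7  | Hose   | Garden   | 739.09 | 227  
1  | Bowl   | Kitchen  | 692.11 | 129  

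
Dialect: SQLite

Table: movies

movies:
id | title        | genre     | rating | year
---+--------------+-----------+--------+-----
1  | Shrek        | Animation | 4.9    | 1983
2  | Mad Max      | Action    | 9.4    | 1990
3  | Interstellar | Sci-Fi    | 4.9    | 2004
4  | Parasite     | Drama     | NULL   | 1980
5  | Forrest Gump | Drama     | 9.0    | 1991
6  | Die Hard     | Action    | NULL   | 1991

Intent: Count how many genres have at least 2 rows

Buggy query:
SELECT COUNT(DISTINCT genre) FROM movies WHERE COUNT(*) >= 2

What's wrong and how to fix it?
Bug: WHERE filters individual rows, not groups, so a group-level COUNT is invalid there

Fix: Use a subquery that GROUPs and filters with HAVING, then count its rows

Corrected query:
SELECT COUNT(*) FROM (SELECT genre FROM movies GROUP BY genre HAVING COUNT(*) >= 2)

Result:
COUNT(*)
--------
2       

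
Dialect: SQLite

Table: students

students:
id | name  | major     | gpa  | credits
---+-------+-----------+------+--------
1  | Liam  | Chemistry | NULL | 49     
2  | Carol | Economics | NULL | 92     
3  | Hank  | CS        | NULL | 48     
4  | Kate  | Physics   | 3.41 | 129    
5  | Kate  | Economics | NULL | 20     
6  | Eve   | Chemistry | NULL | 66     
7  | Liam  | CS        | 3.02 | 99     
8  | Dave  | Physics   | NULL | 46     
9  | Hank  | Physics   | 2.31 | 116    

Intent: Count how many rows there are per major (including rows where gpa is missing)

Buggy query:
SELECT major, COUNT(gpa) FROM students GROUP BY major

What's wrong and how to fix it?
Bug: COUNT(gpa) skips NULLs, so groups with missing gpa are undercounted

Fix: Replace COUNT(gpa) with COUNT(*)

Corrected query:
SELECT major, COUNT(*) FROM students GROUP BY major

Result:
major     | COUNT(*)
----------+---------
CS        | 2       
Chemistry | 2       
Economics | 2       
Physics   | 3       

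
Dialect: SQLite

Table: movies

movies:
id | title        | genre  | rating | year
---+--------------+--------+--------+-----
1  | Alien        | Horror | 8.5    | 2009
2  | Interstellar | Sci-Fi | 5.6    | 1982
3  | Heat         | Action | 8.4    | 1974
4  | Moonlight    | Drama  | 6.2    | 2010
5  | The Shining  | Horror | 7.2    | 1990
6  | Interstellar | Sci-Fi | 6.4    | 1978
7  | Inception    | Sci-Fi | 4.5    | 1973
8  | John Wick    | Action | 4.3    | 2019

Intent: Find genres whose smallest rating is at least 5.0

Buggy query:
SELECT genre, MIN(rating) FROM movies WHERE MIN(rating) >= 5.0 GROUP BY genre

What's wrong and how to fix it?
Bug: Aggregates like MIN are computed per group after WHERE runs

Fix: Replace WHERE with HAVING after the GROUP BY

Corrected query:
SELECT genre, MIN(rating) FROM movies GROUP BY genre HAVING MIN(rating) >= 5.0

Result:
genre  | MIN(rating)
-------+------------
Drama  | 6.2        
Horror | 7.2        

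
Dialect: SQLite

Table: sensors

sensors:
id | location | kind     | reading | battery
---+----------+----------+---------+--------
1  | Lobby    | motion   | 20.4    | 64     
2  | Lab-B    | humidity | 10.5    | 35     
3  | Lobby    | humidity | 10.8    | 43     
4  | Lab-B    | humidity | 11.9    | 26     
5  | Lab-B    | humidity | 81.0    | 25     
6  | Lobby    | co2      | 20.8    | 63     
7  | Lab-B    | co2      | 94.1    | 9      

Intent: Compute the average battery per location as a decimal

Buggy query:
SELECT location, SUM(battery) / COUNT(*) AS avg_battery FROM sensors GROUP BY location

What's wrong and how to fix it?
Bug: SUM(battery) and COUNT(*) are both integers; the division truncates the fractional part

Fix: Cast one side to REAL so the division keeps the fractional part

Corrected query:
SELECT location, SUM(battery) * 1.0 / COUNT(*) AS avg_battery FROM sensors GROUP BY location

Result:
location | avg_battery
---------+------------
Lab-B    | 23.75      
Lobby    | 56.666667  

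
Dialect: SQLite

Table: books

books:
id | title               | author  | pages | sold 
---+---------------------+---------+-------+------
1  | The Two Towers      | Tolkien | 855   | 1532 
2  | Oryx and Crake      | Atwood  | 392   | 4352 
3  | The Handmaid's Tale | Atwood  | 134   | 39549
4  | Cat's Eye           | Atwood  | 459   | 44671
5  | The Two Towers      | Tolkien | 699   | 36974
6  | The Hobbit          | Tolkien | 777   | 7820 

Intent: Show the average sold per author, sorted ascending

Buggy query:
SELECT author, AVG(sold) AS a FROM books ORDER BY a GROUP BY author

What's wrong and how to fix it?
Bug: ORDER BY appears before GROUP BY; SQL clause order requires GROUP BY first

Fix: Reorder: SELECT … FROM … GROUP BY … ORDER BY …

Corrected query:
SELECT author, AVG(sold) AS a FROM books GROUP BY author ORDER BY a

Result:
author  | a    
--------+------
Tolkien | 15442
Atwood  | 29524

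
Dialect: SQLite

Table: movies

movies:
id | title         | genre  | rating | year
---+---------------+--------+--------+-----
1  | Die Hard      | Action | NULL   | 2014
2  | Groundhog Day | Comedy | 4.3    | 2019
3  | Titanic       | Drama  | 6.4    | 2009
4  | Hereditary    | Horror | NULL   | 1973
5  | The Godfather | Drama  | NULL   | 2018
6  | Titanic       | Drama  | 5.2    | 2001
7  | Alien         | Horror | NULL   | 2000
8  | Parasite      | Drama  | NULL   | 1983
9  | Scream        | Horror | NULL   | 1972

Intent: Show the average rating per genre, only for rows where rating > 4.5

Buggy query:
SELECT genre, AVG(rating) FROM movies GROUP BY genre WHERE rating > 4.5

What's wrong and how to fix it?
Bug: Row-level WHERE must come before GROUP BY in the clause order

Fix: Move the WHERE clause before GROUP BY

Corrected query:
SELECT genre, AVG(rating) FROM movies WHERE rating > 4.5 GROUP BY genre

Result:
genre | AVG(rating)
------+------------
Drama | 5.8        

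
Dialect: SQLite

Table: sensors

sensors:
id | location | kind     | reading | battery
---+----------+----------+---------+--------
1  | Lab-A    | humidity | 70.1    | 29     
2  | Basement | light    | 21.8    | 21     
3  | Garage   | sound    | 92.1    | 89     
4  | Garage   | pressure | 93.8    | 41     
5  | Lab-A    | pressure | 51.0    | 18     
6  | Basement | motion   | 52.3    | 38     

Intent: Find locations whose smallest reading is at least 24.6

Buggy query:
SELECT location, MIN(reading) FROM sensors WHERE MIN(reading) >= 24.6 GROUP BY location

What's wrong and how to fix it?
Bug: MIN() in WHERE is a misuse of aggregate

Fix: Use HAVING for the per-group MIN condition

Corrected query:
SELECT location, MIN(reading) FROM sensors GROUP BY location HAVING MIN(reading) >= 24.6

Result:
location | MIN(reading)
---------+-------------
Garage   | 92.1        
Lab-A    | 51          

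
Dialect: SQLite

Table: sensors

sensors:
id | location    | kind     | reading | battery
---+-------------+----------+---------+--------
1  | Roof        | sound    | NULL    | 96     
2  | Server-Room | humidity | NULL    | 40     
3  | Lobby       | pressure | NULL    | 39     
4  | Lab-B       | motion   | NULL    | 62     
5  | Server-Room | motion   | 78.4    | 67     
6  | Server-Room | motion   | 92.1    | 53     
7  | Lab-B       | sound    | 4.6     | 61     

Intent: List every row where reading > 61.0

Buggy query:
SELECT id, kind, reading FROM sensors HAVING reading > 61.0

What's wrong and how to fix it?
Bug: This is a non-aggregate query (no GROUP BY, no aggregates), so in SQLite the HAVING clause is invalid here; a row-level condition belongs in WHERE

Fix: Use WHERE for row-level filtering

Corrected query:
SELECT id, kind, reading FROM sensors WHERE reading > 61.0

Result:
id | kind   | reading
---+--------+--------
5  | motion | 78.4   
6  | motion | 92.1   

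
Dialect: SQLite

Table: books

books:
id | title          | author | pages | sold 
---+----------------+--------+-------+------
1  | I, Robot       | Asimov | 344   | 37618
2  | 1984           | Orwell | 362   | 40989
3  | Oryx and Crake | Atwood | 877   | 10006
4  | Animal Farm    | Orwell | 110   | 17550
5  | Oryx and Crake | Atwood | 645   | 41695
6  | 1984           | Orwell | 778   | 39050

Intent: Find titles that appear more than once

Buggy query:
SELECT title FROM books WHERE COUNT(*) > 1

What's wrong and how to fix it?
Bug: COUNT(*) is an aggregate and cannot be used in WHERE

Fix: GROUP BY title, then filter groups with HAVING COUNT(*) > 1

Corrected query:
SELECT title FROM books GROUP BY title HAVING COUNT(*) > 1

Result:
title         
--------------
1984          
Oryx and Crake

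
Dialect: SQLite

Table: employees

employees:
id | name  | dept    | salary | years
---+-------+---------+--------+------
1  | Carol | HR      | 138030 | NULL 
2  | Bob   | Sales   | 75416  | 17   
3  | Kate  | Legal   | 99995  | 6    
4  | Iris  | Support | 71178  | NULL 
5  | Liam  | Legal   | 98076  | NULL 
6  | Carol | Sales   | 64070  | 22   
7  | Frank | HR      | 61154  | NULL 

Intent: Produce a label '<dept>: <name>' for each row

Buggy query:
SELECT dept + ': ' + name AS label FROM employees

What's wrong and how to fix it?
Bug: SQLite uses || for string concatenation; + coerces text to numbers (yielding 0)

Fix: Replace + with || to concatenate text

Corrected query:
SELECT dept || ': ' || name AS label FROM employees

Result:
label        
-------------
HR: Carol    
Sales: Bob   
Legal: Kate  
Support: Iris
Legal: Liam  
Sales: Carol 
HR: Frank    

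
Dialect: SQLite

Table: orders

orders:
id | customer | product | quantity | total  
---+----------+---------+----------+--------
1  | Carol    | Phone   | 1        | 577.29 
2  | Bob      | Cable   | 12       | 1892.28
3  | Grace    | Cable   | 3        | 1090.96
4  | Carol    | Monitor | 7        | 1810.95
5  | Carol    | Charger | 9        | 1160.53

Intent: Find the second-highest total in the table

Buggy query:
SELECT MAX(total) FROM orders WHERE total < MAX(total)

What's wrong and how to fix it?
Bug: The inner MAX is an aggregate inside WHERE, which is not allowed

Fix: Put the inner MAX in a scalar subquery

Corrected query:
SELECT MAX(total) FROM orders WHERE total < (SELECT MAX(total) FROM orders)

Result:
MAX(total)
----------
1810.95   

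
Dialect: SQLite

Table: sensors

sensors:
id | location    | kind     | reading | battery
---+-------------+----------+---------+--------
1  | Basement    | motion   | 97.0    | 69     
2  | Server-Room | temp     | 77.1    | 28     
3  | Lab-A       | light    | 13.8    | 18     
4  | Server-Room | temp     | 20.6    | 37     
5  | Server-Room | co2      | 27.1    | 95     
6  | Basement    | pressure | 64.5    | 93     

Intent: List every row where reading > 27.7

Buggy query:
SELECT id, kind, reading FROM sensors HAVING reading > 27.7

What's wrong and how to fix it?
Bug: HAVING filters the output of aggregation, but this query has no GROUP BY and no aggregate functions, so SQLite rejects it (HAVING clause on a non-aggregate query); the condition here is per row

Fix: Replace HAVING with WHERE since the condition applies to individual rows

Corrected query:
SELECT id, kind, reading FROM sensors WHERE reading > 27.7

Result:
id | kind     | reading
---+----------+--------
1  | motion   | 97     
2  | temp     | 77.1   
6  | pressure | 64.5   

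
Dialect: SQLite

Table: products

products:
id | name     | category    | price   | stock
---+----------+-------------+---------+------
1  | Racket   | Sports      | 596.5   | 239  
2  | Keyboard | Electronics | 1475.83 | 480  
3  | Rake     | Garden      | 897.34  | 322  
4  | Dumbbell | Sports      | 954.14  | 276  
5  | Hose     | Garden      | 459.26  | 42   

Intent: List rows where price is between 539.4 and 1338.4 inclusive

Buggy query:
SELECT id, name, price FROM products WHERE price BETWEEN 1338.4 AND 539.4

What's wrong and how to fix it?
Bug: The bounds are reversed; BETWEEN a AND b requires a <= b to match anything

Fix: Swap the bounds so the smaller value comes first

Corrected query:
SELECT id, name, price FROM products WHERE price BETWEEN 539.4 AND 1338.4

Result:
id | name     | price 
---+----------+-------
1  | Racket   | 596.5 
3  | Rake     | 897.34
4  | Dumbbell | 954.14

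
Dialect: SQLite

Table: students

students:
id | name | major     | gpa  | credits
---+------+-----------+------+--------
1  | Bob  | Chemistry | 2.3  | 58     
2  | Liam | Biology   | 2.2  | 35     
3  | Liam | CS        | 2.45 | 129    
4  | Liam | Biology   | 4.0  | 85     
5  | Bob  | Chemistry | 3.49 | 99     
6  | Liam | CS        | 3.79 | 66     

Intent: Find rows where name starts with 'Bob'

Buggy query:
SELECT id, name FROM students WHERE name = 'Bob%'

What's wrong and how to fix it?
Bug: Wildcards only work with LIKE; '=' treats '%' as a literal character

Fix: Replace '=' with LIKE so 'Bob%' is treated as a pattern

Corrected query:
SELECT id, name FROM students WHERE name LIKE 'Bob%'

Result:
id | name
---+-----
1  | Bob 
5  | Bob 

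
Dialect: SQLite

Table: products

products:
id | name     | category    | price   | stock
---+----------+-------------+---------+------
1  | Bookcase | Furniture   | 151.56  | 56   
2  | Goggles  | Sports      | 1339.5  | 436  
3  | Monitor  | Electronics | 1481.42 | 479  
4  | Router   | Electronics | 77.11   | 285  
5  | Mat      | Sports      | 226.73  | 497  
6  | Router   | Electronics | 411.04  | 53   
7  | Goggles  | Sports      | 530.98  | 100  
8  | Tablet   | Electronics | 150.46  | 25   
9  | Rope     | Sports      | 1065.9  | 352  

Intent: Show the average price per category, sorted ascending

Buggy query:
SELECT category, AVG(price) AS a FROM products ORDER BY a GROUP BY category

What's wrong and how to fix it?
Bug: GROUP BY must precede ORDER BY

Fix: Reorder: SELECT … FROM … GROUP BY … ORDER BY …

Corrected query:
SELECT category, AVG(price) AS a FROM products GROUP BY category ORDER BY a

Result:
category    | a       
------------+---------
Furniture   | 151.56  
Electronics | 530.0075
Sports      | 790.7775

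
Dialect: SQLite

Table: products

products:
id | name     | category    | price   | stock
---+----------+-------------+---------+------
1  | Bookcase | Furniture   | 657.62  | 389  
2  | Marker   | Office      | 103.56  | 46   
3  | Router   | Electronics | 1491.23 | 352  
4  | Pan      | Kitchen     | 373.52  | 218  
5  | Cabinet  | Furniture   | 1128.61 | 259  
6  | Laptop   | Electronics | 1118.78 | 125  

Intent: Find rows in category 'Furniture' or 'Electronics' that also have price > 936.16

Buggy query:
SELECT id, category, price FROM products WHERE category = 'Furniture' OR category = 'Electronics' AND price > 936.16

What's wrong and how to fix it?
Bug: AND binds tighter than OR, so this parses as category = 'Furniture' OR (category = 'Electronics' AND price > 936.16)

Fix: Group the OR with parentheses (or use IN), then AND the threshold

Corrected query:
SELECT id, category, price FROM products WHERE (category = 'Furniture' OR category = 'Electronics') AND price > 936.16

Result:
id | category    | price  
---+-------------+--------
3  | Electronics | 1491.23
5  | Furniture   | 1128.61
6  | Electronics | 1118.78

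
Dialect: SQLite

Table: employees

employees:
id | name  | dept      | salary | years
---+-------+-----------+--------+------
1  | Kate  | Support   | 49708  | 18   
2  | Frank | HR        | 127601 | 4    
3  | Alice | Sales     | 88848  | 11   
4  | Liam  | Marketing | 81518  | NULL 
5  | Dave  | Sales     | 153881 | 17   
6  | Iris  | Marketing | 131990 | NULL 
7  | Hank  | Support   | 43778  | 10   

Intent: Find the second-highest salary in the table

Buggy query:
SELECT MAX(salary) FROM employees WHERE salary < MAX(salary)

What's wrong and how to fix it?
Bug: The inner MAX is an aggregate inside WHERE, which is not allowed

Fix: Compute the overall MAX in a subquery, then take MAX of rows below it

Corrected query:
SELECT MAX(salary) FROM employees WHERE salary < (SELECT MAX(salary) FROM employees)

Result:
MAX(salary)
-----------
131990     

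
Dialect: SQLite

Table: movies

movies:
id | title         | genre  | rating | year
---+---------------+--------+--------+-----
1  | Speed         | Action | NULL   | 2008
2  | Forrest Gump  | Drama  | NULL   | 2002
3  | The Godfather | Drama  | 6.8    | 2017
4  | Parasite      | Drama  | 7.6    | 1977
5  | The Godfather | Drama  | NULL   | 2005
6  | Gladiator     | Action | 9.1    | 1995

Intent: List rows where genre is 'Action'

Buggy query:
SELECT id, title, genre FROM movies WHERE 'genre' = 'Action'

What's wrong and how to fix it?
Bug: 'genre' in single quotes is a string literal, not the column; the comparison is literal-vs-literal and never true

Fix: Remove the quotes around the column name (or use double quotes for an identifier)

Corrected query:
SELECT id, title, genre FROM movies WHERE genre = 'Action'

Result:
id | title     | genre 
---+-----------+-------
1  | Speed     | Action
6  | Gladiator | Action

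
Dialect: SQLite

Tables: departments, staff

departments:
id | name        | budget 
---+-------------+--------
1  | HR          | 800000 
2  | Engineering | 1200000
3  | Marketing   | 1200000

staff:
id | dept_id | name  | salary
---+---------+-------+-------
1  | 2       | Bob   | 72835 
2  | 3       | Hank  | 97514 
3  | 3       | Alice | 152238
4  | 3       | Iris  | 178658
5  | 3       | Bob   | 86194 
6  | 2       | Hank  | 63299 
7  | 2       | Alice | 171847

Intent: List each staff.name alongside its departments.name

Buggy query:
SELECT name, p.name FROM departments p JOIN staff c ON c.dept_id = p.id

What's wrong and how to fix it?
Bug: 'name' exists in both joined tables, so the database can't tell which one is meant

Fix: Qualify the column with its table alias (c.name)

Corrected query:
SELECT c.name, p.name FROM departments p JOIN staff c ON c.dept_id = p.id

Result:
name  | name       
------+------------
Bob   | Engineering
Hank  | Marketing  
Alice | Marketing  
Iris  | Marketing  
Bob   | Marketing  
Hank  | Engineering
Alice | Engineering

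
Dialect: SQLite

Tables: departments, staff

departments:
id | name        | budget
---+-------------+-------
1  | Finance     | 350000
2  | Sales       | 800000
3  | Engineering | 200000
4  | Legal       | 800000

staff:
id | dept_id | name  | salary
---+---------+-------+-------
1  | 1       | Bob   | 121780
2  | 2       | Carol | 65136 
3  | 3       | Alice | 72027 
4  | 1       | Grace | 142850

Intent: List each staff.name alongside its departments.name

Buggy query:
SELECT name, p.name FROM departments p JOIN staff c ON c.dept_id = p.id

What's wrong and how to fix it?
Bug: Both tables have a 'name' column; the unqualified reference is ambiguous

Fix: Qualify the column with its table alias (c.name)

Corrected query:
SELECT c.name, p.name FROM departments p JOIN staff c ON c.dept_id = p.id

Result:
name  | name       
------+------------
Bob   | Finance    
Carol | Sales      
Alice | Engineering
Grace | Finance    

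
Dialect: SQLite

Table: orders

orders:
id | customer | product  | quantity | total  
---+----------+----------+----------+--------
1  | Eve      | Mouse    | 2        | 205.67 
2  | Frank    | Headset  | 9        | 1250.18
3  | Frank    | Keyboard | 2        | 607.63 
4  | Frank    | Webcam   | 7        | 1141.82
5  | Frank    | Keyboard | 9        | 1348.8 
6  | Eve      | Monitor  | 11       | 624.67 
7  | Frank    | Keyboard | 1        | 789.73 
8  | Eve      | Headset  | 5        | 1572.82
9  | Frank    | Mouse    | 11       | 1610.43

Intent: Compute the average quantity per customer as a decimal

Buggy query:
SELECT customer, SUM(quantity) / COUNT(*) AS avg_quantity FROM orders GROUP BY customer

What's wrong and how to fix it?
Bug: Both operands are integers, so '/' performs integer division and truncates

Fix: Cast one side to REAL so the division keeps the fractional part

Corrected query:
SELECT customer, SUM(quantity) * 1.0 / COUNT(*) AS avg_quantity FROM orders GROUP BY customer

Result:
customer | avg_quantity
---------+-------------
Eve      | 6           
Frank    | 6.5         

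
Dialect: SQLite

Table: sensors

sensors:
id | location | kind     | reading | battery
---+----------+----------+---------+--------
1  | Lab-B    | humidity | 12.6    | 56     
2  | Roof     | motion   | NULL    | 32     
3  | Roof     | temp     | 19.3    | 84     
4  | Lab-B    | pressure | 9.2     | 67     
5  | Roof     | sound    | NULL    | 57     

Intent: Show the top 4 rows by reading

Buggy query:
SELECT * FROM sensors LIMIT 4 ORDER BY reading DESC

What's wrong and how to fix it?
Bug: LIMIT must come after ORDER BY

Fix: Sort with ORDER BY, then apply LIMIT

Corrected query:
SELECT * FROM sensors ORDER BY reading DESC LIMIT 4

Result:
id | location | kind     | reading | battery
---+----------+----------+---------+--------
3  | Roof     | temp     | 19.3    | 84     
1  | Lab-B    | humidity | 12.6    | 56     
4  | Lab-B    | pressure | 9.2     | 67     
2  | Roof     | motion   | NULL    | 32     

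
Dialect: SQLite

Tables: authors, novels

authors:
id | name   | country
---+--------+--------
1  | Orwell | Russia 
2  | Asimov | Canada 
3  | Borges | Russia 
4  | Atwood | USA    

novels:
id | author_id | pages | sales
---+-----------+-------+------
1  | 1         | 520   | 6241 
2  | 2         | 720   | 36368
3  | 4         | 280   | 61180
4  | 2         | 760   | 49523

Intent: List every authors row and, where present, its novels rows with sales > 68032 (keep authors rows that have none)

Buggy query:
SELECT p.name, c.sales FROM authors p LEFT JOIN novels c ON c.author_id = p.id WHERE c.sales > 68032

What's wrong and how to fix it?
Bug: Filtering c.sales in WHERE discards the NULL rows produced by LEFT JOIN, turning it into an inner join

Fix: Put 'c.sales > 68032' in the JOIN's ON clause instead of WHERE

Corrected query:
SELECT p.name, c.sales FROM authors p LEFT JOIN novels c ON c.author_id = p.id AND c.sales > 68032

Result:
name   | sales
-------+------
Orwell | NULL 
Asimov | NULL 
Borges | NULL 
Atwood | NULL 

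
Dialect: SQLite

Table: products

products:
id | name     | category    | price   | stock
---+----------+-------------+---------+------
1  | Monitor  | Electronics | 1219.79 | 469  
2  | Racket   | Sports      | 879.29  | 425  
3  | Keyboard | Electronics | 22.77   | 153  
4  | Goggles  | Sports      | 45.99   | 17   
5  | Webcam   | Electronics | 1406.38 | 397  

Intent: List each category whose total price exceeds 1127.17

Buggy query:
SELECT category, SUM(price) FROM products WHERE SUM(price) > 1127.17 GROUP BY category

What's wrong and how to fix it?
Bug: Aggregate functions cannot appear in a WHERE clause

Fix: Use HAVING (which filters groups after aggregation) instead of WHERE

Corrected query:
SELECT category, SUM(price) FROM products GROUP BY category HAVING SUM(price) > 1127.17

Result:
category    | SUM(price)
------------+-----------
Electronics | 2648.94   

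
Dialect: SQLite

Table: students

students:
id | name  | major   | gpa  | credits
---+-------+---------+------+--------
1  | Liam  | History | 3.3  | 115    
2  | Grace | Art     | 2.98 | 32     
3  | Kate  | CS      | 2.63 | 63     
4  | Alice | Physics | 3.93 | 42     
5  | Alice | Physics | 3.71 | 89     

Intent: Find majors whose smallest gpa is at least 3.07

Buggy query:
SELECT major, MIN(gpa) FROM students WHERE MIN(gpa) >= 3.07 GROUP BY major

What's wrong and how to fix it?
Bug: Aggregates like MIN are computed per group after WHERE runs

Fix: Replace WHERE with HAVING after the GROUP BY

Corrected query:
SELECT major, MIN(gpa) FROM students GROUP BY major HAVING MIN(gpa) >= 3.07

Result:
major   | MIN(gpa)
--------+---------
History | 3.3     
Physics | 3.71    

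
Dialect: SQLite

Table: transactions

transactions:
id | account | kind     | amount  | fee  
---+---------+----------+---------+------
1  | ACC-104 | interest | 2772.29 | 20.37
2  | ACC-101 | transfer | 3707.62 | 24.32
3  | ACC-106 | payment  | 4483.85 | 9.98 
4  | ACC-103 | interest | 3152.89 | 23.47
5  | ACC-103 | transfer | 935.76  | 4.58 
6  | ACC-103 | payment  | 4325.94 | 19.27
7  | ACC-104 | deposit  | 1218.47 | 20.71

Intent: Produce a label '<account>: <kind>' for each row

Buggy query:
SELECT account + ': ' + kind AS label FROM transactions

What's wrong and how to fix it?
Bug: '+' is numeric addition; on text columns SQLite converts them to 0 instead of concatenating

Fix: Replace + with || to concatenate text

Corrected query:
SELECT account || ': ' || kind AS label FROM transactions

Result:
label            
-----------------
ACC-104: interest
ACC-101: transfer
ACC-106: payment 
ACC-103: interest
ACC-103: transfer
ACC-103: payment 
ACC-104: deposit 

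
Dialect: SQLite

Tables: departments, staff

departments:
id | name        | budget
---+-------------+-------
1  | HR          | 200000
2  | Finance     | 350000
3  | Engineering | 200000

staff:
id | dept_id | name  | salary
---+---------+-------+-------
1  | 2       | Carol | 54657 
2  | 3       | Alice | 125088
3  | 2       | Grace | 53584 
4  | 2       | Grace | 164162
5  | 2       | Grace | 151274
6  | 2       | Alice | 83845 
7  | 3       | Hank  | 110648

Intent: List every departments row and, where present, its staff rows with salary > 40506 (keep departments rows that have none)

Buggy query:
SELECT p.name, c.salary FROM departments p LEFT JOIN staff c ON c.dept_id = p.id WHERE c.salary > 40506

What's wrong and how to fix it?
Bug: A WHERE condition on the right-hand table after LEFT JOIN drops unmatched parents

Fix: Put 'c.salary > 40506' in the JOIN's ON clause instead of WHERE

Corrected query:
SELECT p.name, c.salary FROM departments p LEFT JOIN staff c ON c.dept_id = p.id AND c.salary > 40506

Result:
name        | salary
------------+-------
HR          | NULL  
Finance     | 53584 
Finance     | 54657 
Finance     | 83845 
Finance     | 151274
Finance     | 164162
Engineering | 110648
Engineering | 125088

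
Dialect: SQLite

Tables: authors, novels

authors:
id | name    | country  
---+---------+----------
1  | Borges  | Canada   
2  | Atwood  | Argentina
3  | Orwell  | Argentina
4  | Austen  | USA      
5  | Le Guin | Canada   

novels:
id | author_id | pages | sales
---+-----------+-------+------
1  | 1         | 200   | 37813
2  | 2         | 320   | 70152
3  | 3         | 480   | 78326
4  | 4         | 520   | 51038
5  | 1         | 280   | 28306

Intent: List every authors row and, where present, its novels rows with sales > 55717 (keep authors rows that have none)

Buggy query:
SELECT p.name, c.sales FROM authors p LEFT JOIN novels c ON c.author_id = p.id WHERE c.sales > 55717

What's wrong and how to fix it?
Bug: Filtering c.sales in WHERE discards the NULL rows produced by LEFT JOIN, turning it into an inner join

Fix: Move the right-table condition into the ON clause so unmatched parents are kept

Corrected query:
SELECT p.name, c.sales FROM authors p LEFT JOIN novels c ON c.author_id = p.id AND c.sales > 55717

Result:
name    | sales
--------+------
Borges  | NULL 
Atwood  | 70152
Orwell  | 78326
Austen  | NULL 
Le Guin | NULL 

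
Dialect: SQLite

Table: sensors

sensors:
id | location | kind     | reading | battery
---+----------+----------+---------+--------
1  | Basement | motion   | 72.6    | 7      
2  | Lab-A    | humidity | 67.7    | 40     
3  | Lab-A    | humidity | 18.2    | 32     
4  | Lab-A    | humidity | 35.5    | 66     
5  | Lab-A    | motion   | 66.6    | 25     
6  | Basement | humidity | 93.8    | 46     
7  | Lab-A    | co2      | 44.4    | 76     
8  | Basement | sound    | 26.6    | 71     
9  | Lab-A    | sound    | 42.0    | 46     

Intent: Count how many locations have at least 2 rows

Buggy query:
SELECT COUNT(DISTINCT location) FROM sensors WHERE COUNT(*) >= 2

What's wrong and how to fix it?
Bug: COUNT(*) cannot appear in WHERE; the per-group count doesn't exist yet

Fix: Use a subquery that GROUPs and filters with HAVING, then count its rows

Corrected query:
SELECT COUNT(*) FROM (SELECT location FROM sensors GROUP BY location HAVING COUNT(*) >= 2)

Result:
COUNT(*)
--------
2       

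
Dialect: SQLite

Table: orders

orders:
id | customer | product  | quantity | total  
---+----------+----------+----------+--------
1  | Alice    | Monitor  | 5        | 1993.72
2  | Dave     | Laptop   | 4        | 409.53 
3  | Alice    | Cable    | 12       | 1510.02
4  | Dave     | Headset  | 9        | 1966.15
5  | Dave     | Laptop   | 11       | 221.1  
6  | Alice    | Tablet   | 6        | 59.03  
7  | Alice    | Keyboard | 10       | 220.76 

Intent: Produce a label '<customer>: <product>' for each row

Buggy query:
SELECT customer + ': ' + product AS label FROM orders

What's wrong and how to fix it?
Bug: SQLite uses || for string concatenation; + coerces text to numbers (yielding 0)

Fix: Use the || operator for string concatenation

Corrected query:
SELECT customer || ': ' || product AS label FROM orders

Result:
label          
---------------
Alice: Monitor 
Dave: Laptop   
Alice: Cable   
Dave: Headset  
Dave: Laptop   
Alice: Tablet  
Alice: Keyboard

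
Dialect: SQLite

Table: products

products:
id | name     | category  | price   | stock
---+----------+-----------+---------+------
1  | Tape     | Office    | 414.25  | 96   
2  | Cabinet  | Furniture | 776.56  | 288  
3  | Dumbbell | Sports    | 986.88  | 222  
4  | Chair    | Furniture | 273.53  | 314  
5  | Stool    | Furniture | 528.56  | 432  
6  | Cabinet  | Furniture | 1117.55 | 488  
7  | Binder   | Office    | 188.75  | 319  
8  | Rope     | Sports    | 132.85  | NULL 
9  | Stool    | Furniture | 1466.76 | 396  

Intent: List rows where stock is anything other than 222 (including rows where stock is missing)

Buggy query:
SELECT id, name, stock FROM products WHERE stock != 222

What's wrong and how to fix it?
Bug: 'stock != 222' is unknown when stock is NULL, so NULL rows are silently excluded

Fix: Handle NULL separately with IS NULL alongside the inequality

Corrected query:
SELECT id, name, stock FROM products WHERE stock != 222 OR stock IS NULL

Result:
id | name    | stock
---+---------+------
1  | Tape    | 96   
2  | Cabinet | 288  
4  | Chair   | 314  
5  | Stool   | 432  
6  | Cabinet | 488  
7  | Binder  | 319  
8  | Rope    | NULL 
9  | Stool   | 396  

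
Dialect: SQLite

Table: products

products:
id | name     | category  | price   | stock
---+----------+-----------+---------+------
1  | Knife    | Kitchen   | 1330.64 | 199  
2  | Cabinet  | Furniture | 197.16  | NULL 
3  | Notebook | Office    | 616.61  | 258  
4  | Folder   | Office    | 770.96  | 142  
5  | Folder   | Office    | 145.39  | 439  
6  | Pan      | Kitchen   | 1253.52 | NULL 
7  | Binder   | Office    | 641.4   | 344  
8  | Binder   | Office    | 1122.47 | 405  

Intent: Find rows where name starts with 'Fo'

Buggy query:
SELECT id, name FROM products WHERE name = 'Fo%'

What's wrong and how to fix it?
Bug: '=' compares the literal string including the % character; pattern matching needs LIKE

Fix: Use LIKE for wildcard pattern matching

Corrected query:
SELECT id, name FROM products WHERE name LIKE 'Fo%'

Result:
id | name  
---+-------
4  | Folder
5  | Folder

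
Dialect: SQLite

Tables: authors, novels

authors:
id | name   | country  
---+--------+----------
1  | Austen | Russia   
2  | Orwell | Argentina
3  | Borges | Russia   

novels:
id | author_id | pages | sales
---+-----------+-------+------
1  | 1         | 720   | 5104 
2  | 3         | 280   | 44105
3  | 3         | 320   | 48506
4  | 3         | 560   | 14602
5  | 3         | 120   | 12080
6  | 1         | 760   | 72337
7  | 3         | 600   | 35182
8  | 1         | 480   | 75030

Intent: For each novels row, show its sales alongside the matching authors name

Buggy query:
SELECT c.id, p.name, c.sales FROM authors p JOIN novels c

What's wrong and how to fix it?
Bug: Missing join condition: each novels row is matched to all authors rows instead of just its own

Fix: Specify the join condition linking the foreign key to the parent id

Corrected query:
SELECT c.id, p.name, c.sales FROM authors p JOIN novels c ON c.author_id = p.id

Result:
id | name   | sales
---+--------+------
1  | Austen | 5104 
2  | Borges | 44105
3  | Borges | 48506
4  | Borges | 14602
5  | Borges | 12080
6  | Austen | 72337
7  | Borges | 35182
8  | Austen | 75030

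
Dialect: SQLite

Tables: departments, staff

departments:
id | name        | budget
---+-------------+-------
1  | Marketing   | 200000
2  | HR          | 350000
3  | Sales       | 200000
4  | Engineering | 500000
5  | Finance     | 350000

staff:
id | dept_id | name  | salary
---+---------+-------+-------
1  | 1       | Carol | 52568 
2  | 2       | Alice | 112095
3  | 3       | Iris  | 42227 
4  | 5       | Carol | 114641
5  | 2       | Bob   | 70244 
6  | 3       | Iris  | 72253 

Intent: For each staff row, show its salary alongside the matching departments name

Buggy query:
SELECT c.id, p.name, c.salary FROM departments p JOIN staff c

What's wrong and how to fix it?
Bug: JOIN with no ON clause produces a cartesian product; every staff row pairs with every departments row

Fix: Specify the join condition linking the foreign key to the parent id

Corrected query:
SELECT c.id, p.name, c.salary FROM departments p JOIN staff c ON c.dept_id = p.id

Result:
id | name      | salary
---+-----------+-------
1  | Marketing | 52568 
2  | HR        | 112095
3  | Sales     | 42227 
4  | Finance   | 114641
5  | HR        | 70244 
6  | Sales     | 72253 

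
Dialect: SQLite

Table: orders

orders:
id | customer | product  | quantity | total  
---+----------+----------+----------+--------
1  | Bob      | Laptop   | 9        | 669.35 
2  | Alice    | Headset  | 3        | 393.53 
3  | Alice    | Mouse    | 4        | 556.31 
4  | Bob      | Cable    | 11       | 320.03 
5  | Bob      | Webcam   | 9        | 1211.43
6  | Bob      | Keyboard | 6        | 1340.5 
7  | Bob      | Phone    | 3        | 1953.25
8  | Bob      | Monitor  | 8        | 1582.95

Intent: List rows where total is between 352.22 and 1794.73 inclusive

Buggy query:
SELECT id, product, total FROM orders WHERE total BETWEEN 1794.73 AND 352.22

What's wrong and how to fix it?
Bug: The bounds are reversed; BETWEEN a AND b requires a <= b to match anything

Fix: Write BETWEEN 352.22 AND 1794.73

Corrected query:
SELECT id, product, total FROM orders WHERE total BETWEEN 352.22 AND 1794.73

Result:
id | product  | total  
---+----------+--------
1  | Laptop   | 669.35 
2  | Headset  | 393.53 
3  | Mouse    | 556.31 
5  | Webcam   | 1211.43
6  | Keyboard | 1340.5 
8  | Monitor  | 1582.95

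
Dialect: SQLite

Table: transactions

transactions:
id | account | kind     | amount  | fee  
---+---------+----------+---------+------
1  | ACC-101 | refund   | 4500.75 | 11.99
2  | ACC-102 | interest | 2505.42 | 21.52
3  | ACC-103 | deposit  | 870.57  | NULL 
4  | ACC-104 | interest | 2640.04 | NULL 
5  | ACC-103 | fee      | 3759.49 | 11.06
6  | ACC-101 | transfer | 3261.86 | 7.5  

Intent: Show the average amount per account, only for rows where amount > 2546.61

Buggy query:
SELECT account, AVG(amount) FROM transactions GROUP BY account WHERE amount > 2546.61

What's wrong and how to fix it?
Bug: Row-level WHERE must come before GROUP BY in the clause order

Fix: Move the WHERE clause before GROUP BY

Corrected query:
SELECT account, AVG(amount) FROM transactions WHERE amount > 2546.61 GROUP BY account

Result:
account | AVG(amount)
--------+------------
ACC-101 | 3881.305   
ACC-103 | 3759.49    
ACC-104 | 2640.04    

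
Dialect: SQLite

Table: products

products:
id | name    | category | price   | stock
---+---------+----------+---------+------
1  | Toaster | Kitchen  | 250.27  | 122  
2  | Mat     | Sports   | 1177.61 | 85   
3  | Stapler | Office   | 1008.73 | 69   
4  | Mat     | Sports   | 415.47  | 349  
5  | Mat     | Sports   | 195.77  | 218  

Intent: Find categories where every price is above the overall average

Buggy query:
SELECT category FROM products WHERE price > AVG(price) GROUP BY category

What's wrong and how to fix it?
Bug: AVG() is an aggregate; it can't sit directly in WHERE

Fix: Use a subquery for AVG and a HAVING MIN(...) filter so the condition holds for every row in the group

Corrected query:
SELECT category FROM products GROUP BY category HAVING MIN(price) > (SELECT AVG(price) FROM products)

Result:
category
--------
Office  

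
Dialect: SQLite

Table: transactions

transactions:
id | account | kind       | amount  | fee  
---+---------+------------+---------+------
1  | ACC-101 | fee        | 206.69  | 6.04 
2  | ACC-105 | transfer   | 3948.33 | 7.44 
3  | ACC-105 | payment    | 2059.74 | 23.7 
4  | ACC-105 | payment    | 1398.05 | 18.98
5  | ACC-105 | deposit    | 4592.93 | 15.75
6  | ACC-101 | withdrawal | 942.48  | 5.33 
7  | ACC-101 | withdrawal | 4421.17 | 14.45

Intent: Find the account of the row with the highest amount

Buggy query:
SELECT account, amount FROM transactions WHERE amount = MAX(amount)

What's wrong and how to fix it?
Bug: MAX(amount) is an aggregate and cannot be used directly in WHERE

Fix: Wrap MAX in a scalar subquery so WHERE compares against a single value

Corrected query:
SELECT account, amount FROM transactions WHERE amount = (SELECT MAX(amount) FROM transactions)

Result:
account | amount 
--------+--------
ACC-105 | 4592.93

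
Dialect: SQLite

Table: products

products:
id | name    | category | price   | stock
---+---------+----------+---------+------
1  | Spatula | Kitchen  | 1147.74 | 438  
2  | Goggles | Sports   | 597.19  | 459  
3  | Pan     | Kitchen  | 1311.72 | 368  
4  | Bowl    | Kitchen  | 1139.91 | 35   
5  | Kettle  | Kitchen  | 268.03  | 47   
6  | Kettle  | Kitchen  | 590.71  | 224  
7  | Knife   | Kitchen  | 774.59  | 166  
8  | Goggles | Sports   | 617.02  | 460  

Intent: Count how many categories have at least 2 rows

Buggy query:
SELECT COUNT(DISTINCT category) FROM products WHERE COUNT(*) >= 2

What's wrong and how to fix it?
Bug: WHERE filters individual rows, not groups, so a group-level COUNT is invalid there

Fix: Use a subquery that GROUPs and filters with HAVING, then count its rows

Corrected query:
SELECT COUNT(*) FROM (SELECT category FROM products GROUP BY category HAVING COUNT(*) >= 2)

Result:
COUNT(*)
--------
2       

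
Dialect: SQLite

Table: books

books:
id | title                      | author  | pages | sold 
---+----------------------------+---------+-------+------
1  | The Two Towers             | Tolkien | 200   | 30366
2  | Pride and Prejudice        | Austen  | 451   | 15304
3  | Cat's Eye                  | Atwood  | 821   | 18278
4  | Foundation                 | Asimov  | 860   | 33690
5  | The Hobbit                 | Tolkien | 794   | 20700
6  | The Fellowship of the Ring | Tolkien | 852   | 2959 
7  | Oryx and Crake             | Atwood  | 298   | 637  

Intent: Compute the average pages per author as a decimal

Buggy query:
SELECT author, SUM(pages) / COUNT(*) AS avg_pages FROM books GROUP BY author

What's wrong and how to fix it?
Bug: SUM(pages) and COUNT(*) are both integers; the division truncates the fractional part

Fix: Cast one side to REAL so the division keeps the fractional part

Corrected query:
SELECT author, SUM(pages) * 1.0 / COUNT(*) AS avg_pages FROM books GROUP BY author

Result:
author  | avg_pages 
--------+-----------
Asimov  | 860       
Atwood  | 559.5     
Austen  | 451       
Tolkien | 615.333333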